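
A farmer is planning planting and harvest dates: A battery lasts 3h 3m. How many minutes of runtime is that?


Hours: 3
Extra minutes: 3
Minutes per hour: 60
Hours to minutes: 3 x 60 = 180
Total: 180 + 3 = 183

183


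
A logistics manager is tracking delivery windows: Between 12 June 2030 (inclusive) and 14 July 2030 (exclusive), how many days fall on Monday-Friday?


Start: 2030-06-12 (Wednesday)
End (exclusive): 2030-07-14 (Sunday)
Total calendar days: 32
Full weeks: 32 // 7 = 4 -> 20 weekdays
Remaining 4 days starting on Wednesday:
  Wed(w), Thu(w), Fri(w), Sat(-) -> 3 weekdays
Total business days: 20 + 3 = 23

23


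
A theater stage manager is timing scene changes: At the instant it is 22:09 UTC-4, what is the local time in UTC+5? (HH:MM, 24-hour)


Local time: 22:09 at UTC-4 (offset -4h)
Target zone: UTC+5 (offset 5h)
Difference: 5 - (-4) = 9 hours
Calculation: 22 + (9) = 31
Wraparound: (31) mod 24 = 7
Result: 07:09

07:09


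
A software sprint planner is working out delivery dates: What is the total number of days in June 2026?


Month: June
Year: 2026
June is a 30-day month
Total: 30 days

30


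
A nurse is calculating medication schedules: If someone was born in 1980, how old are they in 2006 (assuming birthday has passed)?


Birth year: 1980
Current year: 2006
Age = current year - birth year
Age = 2006 - 1980 = 26

26


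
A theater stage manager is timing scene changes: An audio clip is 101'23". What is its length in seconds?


Minutes: 101
Seconds: 23
Convert minutes to seconds: 101 x 60 = 6060
Add remaining seconds: 6060 + 23 = 6083

6083


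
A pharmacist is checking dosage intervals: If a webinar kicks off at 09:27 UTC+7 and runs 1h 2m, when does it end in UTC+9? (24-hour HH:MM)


Start: 09:27 in UTC+7
Step 1 - add duration:
  minutes: 27 + 2 = 29
  hours: 9 + 1 + 0 = 10
  end in UTC+7: 10:29
Step 2 - convert UTC+7 -> UTC+9:
  offset difference: 9 - (7) = 2 hours
  10 + (2) = 12 -> mod 24 = 12
Result: 12:29 in UTC+9

12:29


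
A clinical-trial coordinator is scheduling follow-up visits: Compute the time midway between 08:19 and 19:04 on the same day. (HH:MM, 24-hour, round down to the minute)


Start time: 08:19 = 499 minutes from midnight
End time: 19:04 = 1144 minutes from midnight
Sum: 499 + 1144 = 1643
Midpoint: 1643 / 2 = 821 minutes
Convert: 821 / 60 = 13 hours, 41 minutes
Result: 13:41

13:41


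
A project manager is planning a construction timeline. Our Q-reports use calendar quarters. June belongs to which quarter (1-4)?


Month: June (month 6)
Q1: January-March (months 1-3)
Q2: April-June (months 4-6)
Q3: July-September (months 7-9)
Q4: October-December (months 10-12)
Month 6 falls in Q2

2


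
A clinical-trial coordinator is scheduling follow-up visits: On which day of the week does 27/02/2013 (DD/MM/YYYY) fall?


Date: 2013-02-27
January 1, 2013 is a Tuesday
Day of year: 58
Offset from Jan 1: 57 days
57 mod 7 = 1
Result: Wednesday

Wednesday


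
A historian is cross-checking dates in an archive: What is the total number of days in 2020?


Year: 2020
Check leap year rules:
Divisible by 4? Yes
Divisible by 100? No
2020 is a leap year
Days: 366

366


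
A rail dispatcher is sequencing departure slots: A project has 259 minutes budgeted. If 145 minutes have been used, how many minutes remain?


Total budget: 259 minutes
Time used: 145 minutes
Remaining: 259 - 145 = 114 minutes
Percent used: 56.0%
Percent remaining: 44.0%

114


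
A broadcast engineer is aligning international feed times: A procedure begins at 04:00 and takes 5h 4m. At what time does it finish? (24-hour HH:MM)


Start time: 04:00
Adding: 5 hours 4 minutes
Minutes: 0 + 4 = 4
Hours: 4 + 5 + 0 = 9
Result: 09:04

09:04


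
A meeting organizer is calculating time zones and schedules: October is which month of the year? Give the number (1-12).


Calendar month order:
9. September
10. October <--
11. November
October is month number 10

10


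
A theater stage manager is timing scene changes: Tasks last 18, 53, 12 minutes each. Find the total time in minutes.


Durations: 18, 53, 12
Running sum: 18
+ 53 = 71
+ 12 = 83
Total duration: 83 minutes
That is 1 hours and 23 minutes

83


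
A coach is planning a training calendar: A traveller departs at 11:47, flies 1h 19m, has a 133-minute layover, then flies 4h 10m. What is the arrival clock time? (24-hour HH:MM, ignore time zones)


Depart: 11:47
Leg 1: +79 min -> 13:06
Layover: +133 min -> 15:19
Leg 2: +250 min -> 19:29
Total travel: 462 minutes = 7h 42m
Arrival: 19:29

19:29


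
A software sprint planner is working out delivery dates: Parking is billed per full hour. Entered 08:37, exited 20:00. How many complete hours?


Start: 08:37
End: 20:00
Hour difference: 20 - 8 = 12 hours
Minute difference: 0 - 37 = -37 minutes
Total minutes: 683
Complete hours: 683 / 60 = 11 (remainder 23)

11


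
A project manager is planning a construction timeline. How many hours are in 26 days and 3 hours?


Days: 26
Extra hours: 3
Hours per day: 24
Days to hours: 26 x 24 = 624
Total: 624 + 3 = 627

627


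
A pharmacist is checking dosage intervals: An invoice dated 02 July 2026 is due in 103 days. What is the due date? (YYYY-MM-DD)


Start: 2026-07-02
Adding 103 days
Days remaining in July: 29
After July: 74 days still to add
August 2026: 31 days, 43 remaining
September 2026: 30 days, 13 remaining
October 2026 has 31 days, need 13
Result: 2026-10-13

2026-10-13


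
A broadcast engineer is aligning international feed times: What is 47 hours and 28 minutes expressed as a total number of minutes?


Hours: 47
Minutes: 28
Convert hours to minutes: 47 x 60 = 2820
Add remaining minutes: 2820 + 28 = 2848

2848


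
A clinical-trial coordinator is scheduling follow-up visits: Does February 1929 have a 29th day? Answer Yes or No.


Year: 1929
Divisible by 4? 1929 / 4 = 482.25 -> No
Not divisible by 4, so NOT a leap year

No


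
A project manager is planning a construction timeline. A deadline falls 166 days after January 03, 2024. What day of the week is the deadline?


Start: 2024-01-03 (Wednesday)
Step 1 - find target date: add 166 days
  2024-01-03 + 166 days = 2024-06-17
Step 2 - day of week:
  166 mod 7 = 5
  Wednesday + 5 days -> Monday
Result: Monday (2024-06-17)

Monday


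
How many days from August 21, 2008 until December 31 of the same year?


Start: August 21, 2008
End: December 31, 2008
Days left in August: 10
September: 30
October: 31
November: 30
December: 31
Sum of remaining months: 122
Total: 10 + 122 = 132

132


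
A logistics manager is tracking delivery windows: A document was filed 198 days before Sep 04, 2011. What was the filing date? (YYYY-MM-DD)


Start: 2011-09-04
Subtracting 198 days
Days already passed in September: 4
After going back through September: 194 more days to subtract
August 2011: 31 days, 163 remaining
July 2011: 31 days, 132 remaining
June 2011: 30 days, 102 remaining
May 2011: 31 days, 71 remaining
Result: 2011-02-18

2011-02-18


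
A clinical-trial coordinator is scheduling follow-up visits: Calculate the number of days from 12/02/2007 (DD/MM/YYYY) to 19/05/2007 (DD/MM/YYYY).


Start date: 2007-02-12
End date: 2007-05-19
Feb 2007: +17 days
Mar 2007: +31 days
Apr 2007: +30 days
May 2007: +18 days
Total: 96 days

96


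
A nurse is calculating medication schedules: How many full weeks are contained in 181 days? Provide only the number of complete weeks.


Total days: 181
Days per week: 7
Division: 181 / 7 = 25 remainder 6
Complete weeks: 25
Remaining days: 6

25


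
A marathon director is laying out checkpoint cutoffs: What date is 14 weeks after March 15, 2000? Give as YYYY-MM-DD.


Start: 2000-03-15
Weeks to add: 14
Convert to days: 14 x 7 = 98 days
Add 98 days to 2000-03-15
Result: 2000-06-21

2000-06-21


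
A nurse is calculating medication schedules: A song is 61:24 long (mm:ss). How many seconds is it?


Minutes: 61
Extra seconds: 24
Seconds per minute: 60
Minutes to seconds: 61 x 60 = 3660
Total: 3660 + 24 = 3684

3684


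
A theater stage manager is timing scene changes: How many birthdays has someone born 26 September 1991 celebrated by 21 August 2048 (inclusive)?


Birth: 1991-09-26
Reference: 2048-08-21
Year difference: 2048 - 1991 = 57
Has birthday (09-26) occurred by 08-21? No
Birthday not yet reached this year -> subtract 1
Age in full years: 56

56


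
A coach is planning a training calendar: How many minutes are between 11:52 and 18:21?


Start time: 11:52 = 712 minutes from midnight
End time: 18:21 = 1101 minutes from midnight
Difference: 1101 - 712 = 389 minutes
That is 6 hours and 29 minutes

389


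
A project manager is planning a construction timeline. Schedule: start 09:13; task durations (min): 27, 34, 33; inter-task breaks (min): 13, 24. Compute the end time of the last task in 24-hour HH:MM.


Start: 09:13 = 553 min from midnight
  after task 1 (27 min): 09:40
  after break (13 min): 09:53
  after task 2 (34 min): 10:27
  after break (24 min): 10:51
  after task 3 (33 min): 11:24
Total elapsed: 131 minutes
End time: 11:24

11:24


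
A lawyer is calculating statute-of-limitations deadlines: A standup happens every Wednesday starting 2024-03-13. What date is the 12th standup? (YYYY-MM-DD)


First occurrence: 2024-03-13 (occurrence 1)
Each occurrence is 7 days after the previous.
Occurrence 12 is 11 weeks after the first.
11 weeks = 77 days
2024-03-13 + 77 days = 2024-05-29

2024-05-29


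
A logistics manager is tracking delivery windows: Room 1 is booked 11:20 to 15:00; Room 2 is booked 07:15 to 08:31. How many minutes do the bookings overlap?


Interval A: [680, 900] minutes from midnight
Interval B: [435, 511] minutes from midnight
Overlap start = max(680, 435) = 680
Overlap end = min(900, 511) = 511
End <= start, so the intervals do not overlap: 0 minutes

0


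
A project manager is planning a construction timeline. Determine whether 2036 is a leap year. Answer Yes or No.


Year: 2036
Divisible by 4? 2036 / 4 = 509.0 -> Yes
Divisible by 100? 2036 / 100 = 20.36 -> No
Divisible by 4 but not 100, so it IS a leap year

Yes


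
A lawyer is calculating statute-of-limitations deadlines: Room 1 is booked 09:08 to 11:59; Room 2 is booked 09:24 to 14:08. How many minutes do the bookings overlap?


Interval A: [548, 719] minutes from midnight
Interval B: [564, 848] minutes from midnight
Overlap start = max(548, 564) = 564
Overlap end = min(719, 848) = 719
Overlap = 719 - 564 = 155 minutes

155


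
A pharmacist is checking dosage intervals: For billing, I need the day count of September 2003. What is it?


Month: September
Year: 2003
September is a 30-day month
Total: 30 days

30


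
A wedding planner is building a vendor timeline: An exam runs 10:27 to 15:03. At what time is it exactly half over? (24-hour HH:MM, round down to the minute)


Start time: 10:27 = 627 minutes from midnight
End time: 15:03 = 903 minutes from midnight
Sum: 627 + 903 = 1530
Midpoint: 1530 / 2 = 765 minutes
Convert: 765 / 60 = 12 hours, 45 minutes
Result: 12:45

12:45


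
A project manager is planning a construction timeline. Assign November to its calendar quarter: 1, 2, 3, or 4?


Month: November (month 11)
Q1: January-March (months 1-3)
Q2: April-June (months 4-6)
Q3: July-September (months 7-9)
Q4: October-December (months 10-12)
Month 11 falls in Q4

4


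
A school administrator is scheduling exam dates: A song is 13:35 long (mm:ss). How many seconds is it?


Minutes: 13
Extra seconds: 35
Seconds per minute: 60
Minutes to seconds: 13 x 60 = 780
Total: 780 + 35 = 815

815


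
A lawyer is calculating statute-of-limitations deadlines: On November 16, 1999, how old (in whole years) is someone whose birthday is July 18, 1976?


Birth: 1976-07-18
Reference: 1999-11-16
Year difference: 1999 - 1976 = 23
Has birthday (07-18) occurred by 11-16? Yes
Age in full years: 23

23


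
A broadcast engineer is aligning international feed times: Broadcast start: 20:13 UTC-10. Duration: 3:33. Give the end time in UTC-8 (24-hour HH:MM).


Start: 20:13 in UTC-10
Step 1 - add duration:
  minutes: 13 + 33 = 46
  hours: 20 + 3 + 0 = 23
  end in UTC-10: 23:46
Step 2 - convert UTC-10 -> UTC-8:
  offset difference: -8 - (-10) = 2 hours
  23 + (2) = 25 -> mod 24 = 1
Result: 01:46 in UTC-8

01:46


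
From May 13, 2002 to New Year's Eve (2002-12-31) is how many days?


Start: May 13, 2002
End: December 31, 2002
Days left in May: 18
June: 30
July: 31
August: 31
September: 30
... plus remaining months
Sum of remaining months: 214
Total: 18 + 214 = 232

232


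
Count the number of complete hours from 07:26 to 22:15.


Start: 07:26
End: 22:15
Hour difference: 22 - 7 = 15 hours
Minute difference: 15 - 26 = -11 minutes
Total minutes: 889
Complete hours: 889 / 60 = 14 (remainder 49)

14


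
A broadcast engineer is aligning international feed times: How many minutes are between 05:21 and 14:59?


Start time: 05:21 = 321 minutes from midnight
End time: 14:59 = 899 minutes from midnight
Difference: 899 - 321 = 578 minutes
That is 9 hours and 38 minutes

578


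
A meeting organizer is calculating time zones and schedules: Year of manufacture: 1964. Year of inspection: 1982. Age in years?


Birth year: 1964
Current year: 1982
Age = current year - birth year
Age = 1982 - 1964 = 18

18


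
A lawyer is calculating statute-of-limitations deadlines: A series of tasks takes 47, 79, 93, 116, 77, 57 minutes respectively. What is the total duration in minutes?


Durations: 47, 79, 93, 116, 77, 57
Running sum: 47
+ 79 = 126
+ 93 = 219
+ 116 = 335
+ 77 = 412
+ 57 = 469
Total duration: 469 minutes
That is 7 hours and 49 minutes

469


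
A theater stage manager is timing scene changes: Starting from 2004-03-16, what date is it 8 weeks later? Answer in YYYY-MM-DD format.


Start: 2004-03-16
Weeks to add: 8
Convert to days: 8 x 7 = 56 days
Add 56 days to 2004-03-16
Result: 2004-05-11

2004-05-11


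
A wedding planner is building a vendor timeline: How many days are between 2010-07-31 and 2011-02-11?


Start date: 2010-07-31
End date: 2011-02-11
Jul 2010: +1 days
Aug 2010: +31 days
Sep 2010: +30 days
... (5 more months)
Total: 195 days

195


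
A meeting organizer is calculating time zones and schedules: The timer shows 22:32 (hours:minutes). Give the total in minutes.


Hours: 22
Minutes: 32
Convert hours to minutes: 22 x 60 = 1320
Add remaining minutes: 1320 + 32 = 1352

1352


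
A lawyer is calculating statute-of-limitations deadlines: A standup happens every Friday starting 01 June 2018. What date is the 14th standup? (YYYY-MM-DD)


First occurrence: 2018-06-01 (occurrence 1)
Each occurrence is 7 days after the previous.
Occurrence 14 is 13 weeks after the first.
13 weeks = 91 days
2018-06-01 + 91 days = 2018-08-31

2018-08-31


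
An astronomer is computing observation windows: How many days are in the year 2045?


Year: 2045
Check leap year rules:
Divisible by 4? No
2045 is not a leap year
Days: 365

365


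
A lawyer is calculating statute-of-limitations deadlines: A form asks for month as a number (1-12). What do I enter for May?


Calendar month order:
4. April
5. May <--
6. June
May is month number 5

5


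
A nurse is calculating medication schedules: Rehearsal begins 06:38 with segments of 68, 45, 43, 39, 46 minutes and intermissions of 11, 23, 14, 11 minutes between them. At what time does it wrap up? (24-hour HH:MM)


Start: 06:38 = 398 min from midnight
  after task 1 (68 min): 07:46
  after break (11 min): 07:57
  after task 2 (45 min): 08:42
  after break (23 min): 09:05
  after task 3 (43 min): 09:48
  after break (14 min): 10:02
  after task 4 (39 min): 10:41
  after break (11 min): 10:52
  after task 5 (46 min): 11:38
Total elapsed: 300 minutes
End time: 11:38

11:38


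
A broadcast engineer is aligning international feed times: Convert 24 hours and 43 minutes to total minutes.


Hours: 24
Extra minutes: 43
Minutes per hour: 60
Hours to minutes: 24 x 60 = 1440
Total: 1440 + 43 = 1483

1483


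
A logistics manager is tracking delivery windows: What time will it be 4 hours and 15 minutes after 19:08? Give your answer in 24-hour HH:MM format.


Start time: 19:08
Adding: 4 hours 15 minutes
Minutes: 8 + 15 = 23
Hours: 19 + 4 + 0 = 23
Result: 23:23

23:23


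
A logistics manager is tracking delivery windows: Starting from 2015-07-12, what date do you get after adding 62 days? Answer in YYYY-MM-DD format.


Start: 2015-07-12
Adding 62 days
Days remaining in July: 19
After July: 43 days still to add
August 2015: 31 days, 12 remaining
September 2015 has 30 days, need 12
Result: 2015-09-12

2015-09-12


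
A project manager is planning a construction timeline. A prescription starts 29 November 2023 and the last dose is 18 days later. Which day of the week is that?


Start: 2023-11-29 (Wednesday)
Step 1 - find target date: add 18 days
  2023-11-29 + 18 days = 2023-12-17
Step 2 - day of week:
  18 mod 7 = 4
  Wednesday + 4 days -> Sunday
Result: Sunday (2023-12-17)

Sunday


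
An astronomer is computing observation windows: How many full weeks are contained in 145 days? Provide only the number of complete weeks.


Total days: 145
Days per week: 7
Division: 145 / 7 = 20 remainder 5
Complete weeks: 20
Remaining days: 5

20


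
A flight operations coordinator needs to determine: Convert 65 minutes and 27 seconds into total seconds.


Minutes: 65
Seconds: 27
Convert minutes to seconds: 65 x 60 = 3900
Add remaining seconds: 3900 + 27 = 3927

3927


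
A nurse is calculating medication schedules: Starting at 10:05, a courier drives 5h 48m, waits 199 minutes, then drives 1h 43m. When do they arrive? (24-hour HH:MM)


Depart: 10:05
Leg 1: +348 min -> 15:53
Layover: +199 min -> 19:12
Leg 2: +103 min -> 20:55
Total travel: 650 minutes = 10h 50m
Arrival: 20:55

20:55


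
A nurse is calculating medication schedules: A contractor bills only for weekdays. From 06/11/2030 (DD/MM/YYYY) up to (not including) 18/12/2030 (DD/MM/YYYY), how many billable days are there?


Start: 2030-11-06 (Wednesday)
End (exclusive): 2030-12-18 (Wednesday)
Total calendar days: 42
Full weeks: 42 // 7 = 6 -> 30 weekdays
Remaining 0 days starting on Wednesday:
Total business days: 30 + 0 = 30

30


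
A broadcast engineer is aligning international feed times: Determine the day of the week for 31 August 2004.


Date: 2004-08-31
January 1, 2004 is a Thursday
Day of year: 244
Offset from Jan 1: 243 days
243 mod 7 = 5
Result: Tuesday

Tuesday


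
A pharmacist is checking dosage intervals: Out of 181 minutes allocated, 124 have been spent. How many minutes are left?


Total budget: 181 minutes
Time used: 124 minutes
Remaining: 181 - 124 = 57 minutes
Percent used: 68.5%
Percent remaining: 31.5%

57


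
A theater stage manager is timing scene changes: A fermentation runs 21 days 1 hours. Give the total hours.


Days: 21
Extra hours: 1
Hours per day: 24
Days to hours: 21 x 24 = 504
Total: 504 + 1 = 505

505


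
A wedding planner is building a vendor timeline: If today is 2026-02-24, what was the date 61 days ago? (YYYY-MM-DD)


Start: 2026-02-24
Subtracting 61 days
Days already passed in February: 24
After going back through February: 37 more days to subtract
January 2026: 31 days, 6 remaining
December 2025 has 31 days, need 6
Result: 2025-12-25

2025-12-25


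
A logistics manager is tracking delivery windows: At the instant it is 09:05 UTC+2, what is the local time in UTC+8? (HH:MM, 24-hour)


Local time: 09:05 at UTC+2 (offset 2h)
Target zone: UTC+8 (offset 8h)
Difference: 8 - (2) = 6 hours
Calculation: 9 + (6) = 15
Result: 15:05

15:05


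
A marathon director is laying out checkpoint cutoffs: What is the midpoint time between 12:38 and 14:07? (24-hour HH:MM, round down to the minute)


Start time: 12:38 = 758 minutes from midnight
End time: 14:07 = 847 minutes from midnight
Sum: 758 + 847 = 1605
Midpoint: 1605 / 2 = 802 minutes
Convert: 802 / 60 = 13 hours, 22 minutes
Result: 13:22

13:22


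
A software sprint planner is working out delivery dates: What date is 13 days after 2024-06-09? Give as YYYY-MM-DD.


Start: 2024-06-09
Adding 13 days
Days remaining in June: 21
Result: 2024-06-22

2024-06-22


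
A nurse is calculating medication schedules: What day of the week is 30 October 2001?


Date: 2001-10-30
January 1, 2001 is a Monday
Day of year: 303
Offset from Jan 1: 302 days
302 mod 7 = 1
Result: Tuesday

Tuesday


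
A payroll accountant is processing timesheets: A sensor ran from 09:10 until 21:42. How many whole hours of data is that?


Start: 09:10
End: 21:42
Hour difference: 21 - 9 = 12 hours
Minute difference: 42 - 10 = 32 minutes
Total minutes: 752
Complete hours: 752 / 60 = 12 (remainder 32)

12


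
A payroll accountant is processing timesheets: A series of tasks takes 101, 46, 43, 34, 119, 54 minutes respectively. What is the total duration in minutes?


Durations: 101, 46, 43, 34, 119, 54
Running sum: 101
+ 46 = 147
+ 43 = 190
+ 34 = 224
+ 119 = 343
+ 54 = 397
Total duration: 397 minutes
That is 6 hours and 37 minutes

397


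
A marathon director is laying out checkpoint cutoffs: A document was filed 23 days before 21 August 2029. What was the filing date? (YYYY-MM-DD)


Start: 2029-08-21
Subtracting 23 days
Days already passed in August: 21
After going back through August: 2 more days to subtract
July 2029 has 31 days, need 2
Result: 2029-07-29

2029-07-29


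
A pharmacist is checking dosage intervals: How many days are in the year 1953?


Year: 1953
Check leap year rules:
Divisible by 4? No
1953 is not a leap year
Days: 365

365


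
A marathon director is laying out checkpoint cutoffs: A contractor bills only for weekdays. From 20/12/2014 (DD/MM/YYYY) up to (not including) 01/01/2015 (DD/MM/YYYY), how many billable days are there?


Start: 2014-12-20 (Saturday)
End (exclusive): 2015-01-01 (Thursday)
Total calendar days: 12
Full weeks: 12 // 7 = 1 -> 5 weekdays
Remaining 5 days starting on Saturday:
  Sat(-), Sun(-), Mon(w), Tue(w), Wed(w) -> 3 weekdays
Total business days: 5 + 3 = 8

8


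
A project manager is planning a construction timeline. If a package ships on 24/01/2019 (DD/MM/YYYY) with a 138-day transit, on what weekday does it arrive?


Start: 2019-01-24 (Thursday)
Step 1 - find target date: add 138 days
  2019-01-24 + 138 days = 2019-06-11
Step 2 - day of week:
  138 mod 7 = 5
  Thursday + 5 days -> Tuesday
Result: Tuesday (2019-06-11)

Tuesday


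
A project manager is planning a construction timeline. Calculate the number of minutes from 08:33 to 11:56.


Start time: 08:33 = 513 minutes from midnight
End time: 11:56 = 716 minutes from midnight
Difference: 716 - 513 = 203 minutes
That is 3 hours and 23 minutes

203


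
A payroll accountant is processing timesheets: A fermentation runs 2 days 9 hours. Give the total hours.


Days: 2
Extra hours: 9
Hours per day: 24
Days to hours: 2 x 24 = 48
Total: 48 + 9 = 57

57


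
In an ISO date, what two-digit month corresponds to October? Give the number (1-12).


Calendar month order:
9. September
10. October <--
11. November
October is month number 10

10


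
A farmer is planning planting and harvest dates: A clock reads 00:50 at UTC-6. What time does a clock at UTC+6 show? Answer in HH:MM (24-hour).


Local time: 00:50 at UTC-6 (offset -6h)
Target zone: UTC+6 (offset 6h)
Difference: 6 - (-6) = 12 hours
Calculation: 0 + (12) = 12
Result: 12:50

12:50


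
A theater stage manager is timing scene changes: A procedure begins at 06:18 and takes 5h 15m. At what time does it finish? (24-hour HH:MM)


Start time: 06:18
Adding: 5 hours 15 minutes
Minutes: 18 + 15 = 33
Hours: 6 + 5 + 0 = 11
Result: 11:33

11:33


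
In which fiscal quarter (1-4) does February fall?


Month: February (month 2)
Q1: January-March (months 1-3)
Q2: April-June (months 4-6)
Q3: July-September (months 7-9)
Q4: October-December (months 10-12)
Month 2 falls in Q1

1


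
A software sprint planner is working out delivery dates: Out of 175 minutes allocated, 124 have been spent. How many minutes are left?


Total budget: 175 minutes
Time used: 124 minutes
Remaining: 175 - 124 = 51 minutes
Percent used: 70.9%
Percent remaining: 29.1%

51


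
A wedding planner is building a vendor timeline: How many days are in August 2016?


Month: August
Year: 2016
August is a 31-day month
Total: 31 days

31


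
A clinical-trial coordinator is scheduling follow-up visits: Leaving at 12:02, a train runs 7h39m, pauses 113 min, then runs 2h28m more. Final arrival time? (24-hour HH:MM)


Depart: 12:02
Leg 1: +459 min -> 19:41
Layover: +113 min -> 21:34
Leg 2: +148 min -> 00:02
Total travel: 720 minutes = 12h 0m
Arrival: 00:02

00:02


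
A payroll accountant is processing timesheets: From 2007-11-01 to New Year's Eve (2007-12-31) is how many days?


Start: November 01, 2007
End: December 31, 2007
Days left in November: 29
December: 31
Sum of remaining months: 31
Total: 29 + 31 = 60

60


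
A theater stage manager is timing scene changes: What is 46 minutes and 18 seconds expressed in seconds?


Minutes: 46
Extra seconds: 18
Seconds per minute: 60
Minutes to seconds: 46 x 60 = 2760
Total: 2760 + 18 = 2778

2778


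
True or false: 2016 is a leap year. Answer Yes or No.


Year: 2016
Divisible by 4? 2016 / 4 = 504.0 -> Yes
Divisible by 100? 2016 / 100 = 20.16 -> No
Divisible by 4 but not 100, so it IS a leap year

Yes


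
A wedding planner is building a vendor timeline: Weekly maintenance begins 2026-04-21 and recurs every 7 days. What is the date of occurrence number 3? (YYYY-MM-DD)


First occurrence: 2026-04-21 (occurrence 1)
Each occurrence is 7 days after the previous.
Occurrence 3 is 2 weeks after the first.
2 weeks = 14 days
2026-04-21 + 14 days = 2026-05-05

2026-05-05


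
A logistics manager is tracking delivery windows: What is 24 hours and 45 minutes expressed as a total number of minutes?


Hours: 24
Minutes: 45
Convert hours to minutes: 24 x 60 = 1440
Add remaining minutes: 1440 + 45 = 1485

1485


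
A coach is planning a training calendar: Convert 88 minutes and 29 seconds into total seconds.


Minutes: 88
Seconds: 29
Convert minutes to seconds: 88 x 60 = 5280
Add remaining seconds: 5280 + 29 = 5309

5309


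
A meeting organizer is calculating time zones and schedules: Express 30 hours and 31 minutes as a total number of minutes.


Hours: 30
Extra minutes: 31
Minutes per hour: 60
Hours to minutes: 30 x 60 = 1800
Total: 1800 + 31 = 1831

1831


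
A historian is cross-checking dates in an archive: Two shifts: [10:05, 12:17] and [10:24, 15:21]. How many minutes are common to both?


Interval A: [605, 737] minutes from midnight
Interval B: [624, 921] minutes from midnight
Overlap start = max(605, 624) = 624
Overlap end = min(737, 921) = 737
Overlap = 737 - 624 = 113 minutes

113


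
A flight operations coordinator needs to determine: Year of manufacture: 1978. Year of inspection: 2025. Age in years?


Birth year: 1978
Current year: 2025
Age = current year - birth year
Age = 2025 - 1978 = 47

47


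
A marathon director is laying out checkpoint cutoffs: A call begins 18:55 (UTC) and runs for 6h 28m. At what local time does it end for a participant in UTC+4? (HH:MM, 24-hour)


Start: 18:55 in UTC
Step 1 - add duration:
  minutes: 55 + 28 = 83 (carry 1h)
  hours: 18 + 6 + 1 = 25
  end in UTC: 01:23
Step 2 - convert UTC -> UTC+4:
  offset difference: 4 - (0) = 4 hours
  1 + (4) = 5 -> mod 24 = 5
Result: 05:23 in UTC+4

05:23


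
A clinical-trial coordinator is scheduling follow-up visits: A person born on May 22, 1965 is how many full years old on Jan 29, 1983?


Birth: 1965-05-22
Reference: 1983-01-29
Year difference: 1983 - 1965 = 18
Has birthday (05-22) occurred by 01-29? No
Birthday not yet reached this year -> subtract 1
Age in full years: 17

17


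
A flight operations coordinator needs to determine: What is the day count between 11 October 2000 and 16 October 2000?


Start date: 2000-10-11
End date: 2000-10-16
Oct 2000: +5 days
Total: 5 days

5


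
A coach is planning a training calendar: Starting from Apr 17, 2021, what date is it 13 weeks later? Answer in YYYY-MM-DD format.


Start: 2021-04-17
Weeks to add: 13
Convert to days: 13 x 7 = 91 days
Add 91 days to 2021-04-17
Result: 2021-07-17

2021-07-17


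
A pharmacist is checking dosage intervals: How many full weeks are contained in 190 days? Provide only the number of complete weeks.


Total days: 190
Days per week: 7
Division: 190 / 7 = 27 remainder 1
Complete weeks: 27
Remaining days: 1

27


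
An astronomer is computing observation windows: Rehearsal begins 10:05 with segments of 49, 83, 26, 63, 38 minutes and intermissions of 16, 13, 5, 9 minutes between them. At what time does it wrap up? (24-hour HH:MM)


Start: 10:05 = 605 min from midnight
  after task 1 (49 min): 10:54
  after break (16 min): 11:10
  after task 2 (83 min): 12:33
  after break (13 min): 12:46
  after task 3 (26 min): 13:12
  after break (5 min): 13:17
  after task 4 (63 min): 14:20
  after break (9 min): 14:29
  after task 5 (38 min): 15:07
Total elapsed: 302 minutes
End time: 15:07

15:07


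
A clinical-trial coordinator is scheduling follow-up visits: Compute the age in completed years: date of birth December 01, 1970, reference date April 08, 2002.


Birth: 1970-12-01
Reference: 2002-04-08
Year difference: 2002 - 1970 = 32
Has birthday (12-01) occurred by 04-08? No
Birthday not yet reached this year -> subtract 1
Age in full years: 31

31


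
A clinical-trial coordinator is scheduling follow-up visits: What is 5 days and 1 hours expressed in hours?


Days: 5
Extra hours: 1
Hours per day: 24
Days to hours: 5 x 24 = 120
Total: 120 + 1 = 121

121


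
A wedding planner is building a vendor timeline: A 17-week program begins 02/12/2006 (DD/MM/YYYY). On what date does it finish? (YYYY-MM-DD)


Start: 2006-12-02
Weeks to add: 17
Convert to days: 17 x 7 = 119 days
Add 119 days to 2006-12-02
Result: 2007-03-31

2007-03-31


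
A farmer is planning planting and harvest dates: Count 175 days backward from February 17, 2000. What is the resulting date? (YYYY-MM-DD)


Start: 2000-02-17
Subtracting 175 days
Days already passed in February: 17
After going back through February: 158 more days to subtract
January 2000: 31 days, 127 remaining
December 1999: 31 days, 96 remaining
November 1999: 30 days, 66 remaining
October 1999: 31 days, 35 remaining
Result: 1999-08-26

1999-08-26


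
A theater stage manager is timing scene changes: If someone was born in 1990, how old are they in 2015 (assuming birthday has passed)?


Birth year: 1990
Current year: 2015
Age = current year - birth year
Age = 2015 - 1990 = 25

25


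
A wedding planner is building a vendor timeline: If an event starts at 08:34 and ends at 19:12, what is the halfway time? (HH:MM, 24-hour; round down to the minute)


Start time: 08:34 = 514 minutes from midnight
End time: 19:12 = 1152 minutes from midnight
Sum: 514 + 1152 = 1666
Midpoint: 1666 / 2 = 833 minutes
Convert: 833 / 60 = 13 hours, 53 minutes
Result: 13:53

13:53


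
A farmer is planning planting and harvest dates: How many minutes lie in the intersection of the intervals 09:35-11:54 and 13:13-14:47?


Interval A: [575, 714] minutes from midnight
Interval B: [793, 887] minutes from midnight
Overlap start = max(575, 793) = 793
Overlap end = min(714, 887) = 714
End <= start, so the intervals do not overlap: 0 minutes

0


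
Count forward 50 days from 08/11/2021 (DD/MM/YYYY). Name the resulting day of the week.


Start: 2021-11-08 (Monday)
Step 1 - find target date: add 50 days
  2021-11-08 + 50 days = 2021-12-28
Step 2 - day of week:
  50 mod 7 = 1
  Monday + 1 days -> Tuesday
Result: Tuesday (2021-12-28)

Tuesday


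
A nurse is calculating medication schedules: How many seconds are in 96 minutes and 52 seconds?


Minutes: 96
Seconds: 52
Convert minutes to seconds: 96 x 60 = 5760
Add remaining seconds: 5760 + 52 = 5812

5812


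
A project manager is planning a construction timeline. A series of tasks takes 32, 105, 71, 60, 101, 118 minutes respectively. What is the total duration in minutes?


Durations: 32, 105, 71, 60, 101, 118
Running sum: 32
+ 105 = 137
+ 71 = 208
+ 60 = 268
+ 101 = 369
+ 118 = 487
Total duration: 487 minutes
That is 8 hours and 7 minutes

487


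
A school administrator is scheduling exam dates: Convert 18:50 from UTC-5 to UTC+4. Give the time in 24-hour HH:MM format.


Local time: 18:50 at UTC-5 (offset -5h)
Target zone: UTC+4 (offset 4h)
Difference: 4 - (-5) = 9 hours
Calculation: 18 + (9) = 27
Wraparound: (27) mod 24 = 3
Result: 03:50

03:50


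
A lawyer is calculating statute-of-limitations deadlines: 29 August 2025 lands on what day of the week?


Date: 2025-08-29
January 1, 2025 is a Wednesday
Day of year: 241
Offset from Jan 1: 240 days
240 mod 7 = 2
Result: Friday

Friday


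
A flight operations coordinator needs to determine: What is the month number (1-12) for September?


Calendar month order:
8. August
9. September <--
10. October
September is month number 9

9


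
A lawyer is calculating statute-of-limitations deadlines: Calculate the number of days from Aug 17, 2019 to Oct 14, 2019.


Start date: 2019-08-17
End date: 2019-10-14
Aug 2019: +15 days
Sep 2019: +30 days
Oct 2019: +13 days
Total: 58 days

58


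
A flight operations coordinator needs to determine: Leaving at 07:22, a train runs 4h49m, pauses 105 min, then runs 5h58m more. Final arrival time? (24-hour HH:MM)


Depart: 07:22
Leg 1: +289 min -> 12:11
Layover: +105 min -> 13:56
Leg 2: +358 min -> 19:54
Total travel: 752 minutes = 12h 32m
Arrival: 19:54

19:54


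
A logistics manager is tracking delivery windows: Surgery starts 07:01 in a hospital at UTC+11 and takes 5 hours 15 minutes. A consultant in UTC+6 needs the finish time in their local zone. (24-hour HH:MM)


Start: 07:01 in UTC+11
Step 1 - add duration:
  minutes: 1 + 15 = 16
  hours: 7 + 5 + 0 = 12
  end in UTC+11: 12:16
Step 2 - convert UTC+11 -> UTC+6:
  offset difference: 6 - (11) = -5 hours
  12 + (-5) = 7 -> mod 24 = 7
Result: 07:16 in UTC+6

07:16


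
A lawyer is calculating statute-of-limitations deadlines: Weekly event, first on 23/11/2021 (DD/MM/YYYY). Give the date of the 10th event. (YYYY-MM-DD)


First occurrence: 2021-11-23 (occurrence 1)
Each occurrence is 7 days after the previous.
Occurrence 10 is 9 weeks after the first.
9 weeks = 63 days
2021-11-23 + 63 days = 2022-01-25

2022-01-25


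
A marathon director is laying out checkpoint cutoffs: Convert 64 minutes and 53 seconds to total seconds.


Minutes: 64
Extra seconds: 53
Seconds per minute: 60
Minutes to seconds: 64 x 60 = 3840
Total: 3840 + 53 = 3893

3893


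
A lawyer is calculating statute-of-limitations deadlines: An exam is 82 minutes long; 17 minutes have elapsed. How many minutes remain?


Total budget: 82 minutes
Time used: 17 minutes
Remaining: 82 - 17 = 65 minutes
Percent used: 20.7%
Percent remaining: 79.3%

65


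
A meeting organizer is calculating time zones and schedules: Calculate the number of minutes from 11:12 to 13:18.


Start time: 11:12 = 672 minutes from midnight
End time: 13:18 = 798 minutes from midnight
Difference: 798 - 672 = 126 minutes
That is 2 hours and 6 minutes

126


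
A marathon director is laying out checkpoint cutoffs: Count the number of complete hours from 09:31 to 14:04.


Start: 09:31
End: 14:04
Hour difference: 14 - 9 = 5 hours
Minute difference: 4 - 31 = -27 minutes
Total minutes: 273
Complete hours: 273 / 60 = 4 (remainder 33)

4


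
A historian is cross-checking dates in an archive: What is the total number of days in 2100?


Year: 2100
Check leap year rules:
Divisible by 4? Yes
Divisible by 100? Yes
Divisible by 400? No
2100 is not a leap year
Days: 365

365


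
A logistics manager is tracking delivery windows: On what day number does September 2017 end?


Month: September
Year: 2017
September is a 30-day month
Total: 30 days

30


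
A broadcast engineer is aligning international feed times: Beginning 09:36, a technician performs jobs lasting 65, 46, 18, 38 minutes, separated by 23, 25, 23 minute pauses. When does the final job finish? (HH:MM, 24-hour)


Start: 09:36 = 576 min from midnight
  after task 1 (65 min): 10:41
  after break (23 min): 11:04
  after task 2 (46 min): 11:50
  after break (25 min): 12:15
  after task 3 (18 min): 12:33
  after break (23 min): 12:56
  after task 4 (38 min): 13:34
Total elapsed: 238 minutes
End time: 13:34

13:34


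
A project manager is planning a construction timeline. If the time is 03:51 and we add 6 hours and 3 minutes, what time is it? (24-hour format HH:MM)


Start time: 03:51
Adding: 6 hours 3 minutes
Minutes: 51 + 3 = 54
Hours: 3 + 6 + 0 = 9
Result: 09:54

09:54


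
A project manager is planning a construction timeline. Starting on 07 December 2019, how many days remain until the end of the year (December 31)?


Start: December 07, 2019
End: December 31, 2019
Days left in December: 24
Total: 24 days

24


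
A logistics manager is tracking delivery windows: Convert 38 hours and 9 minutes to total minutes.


Hours: 38
Minutes: 9
Convert hours to minutes: 38 x 60 = 2280
Add remaining minutes: 2280 + 9 = 2289

2289


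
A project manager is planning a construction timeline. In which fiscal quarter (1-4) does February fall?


Month: February (month 2)
Q1: January-March (months 1-3)
Q2: April-June (months 4-6)
Q3: July-September (months 7-9)
Q4: October-December (months 10-12)
Month 2 falls in Q1

1


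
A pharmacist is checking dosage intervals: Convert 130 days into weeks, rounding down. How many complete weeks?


Total days: 130
Days per week: 7
Division: 130 / 7 = 18 remainder 4
Complete weeks: 18
Remaining days: 4

18


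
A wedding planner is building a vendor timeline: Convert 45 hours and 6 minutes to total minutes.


Hours: 45
Extra minutes: 6
Minutes per hour: 60
Hours to minutes: 45 x 60 = 2700
Total: 2700 + 6 = 2706

2706


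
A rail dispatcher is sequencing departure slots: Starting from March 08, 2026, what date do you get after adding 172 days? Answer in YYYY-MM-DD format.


Start: 2026-03-08
Adding 172 days
Days remaining in March: 23
After March: 149 days still to add
April 2026: 30 days, 119 remaining
May 2026: 31 days, 88 remaining
June 2026: 30 days, 58 remaining
July 2026: 31 days, 27 remaining
Result: 2026-08-27

2026-08-27


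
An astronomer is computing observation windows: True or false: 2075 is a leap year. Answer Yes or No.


Year: 2075
Divisible by 4? 2075 / 4 = 518.75 -> No
Not divisible by 4, so NOT a leap year

No


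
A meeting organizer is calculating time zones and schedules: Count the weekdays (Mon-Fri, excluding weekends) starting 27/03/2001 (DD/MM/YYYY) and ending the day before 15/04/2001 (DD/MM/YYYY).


Start: 2001-03-27 (Tuesday)
End (exclusive): 2001-04-15 (Sunday)
Total calendar days: 19
Full weeks: 19 // 7 = 2 -> 10 weekdays
Remaining 5 days starting on Tuesday:
  Tue(w), Wed(w), Thu(w), Fri(w), Sat(-) -> 4 weekdays
Total business days: 10 + 4 = 14

14


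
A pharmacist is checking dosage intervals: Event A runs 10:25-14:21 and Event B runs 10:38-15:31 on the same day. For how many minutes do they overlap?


Interval A: [625, 861] minutes from midnight
Interval B: [638, 931] minutes from midnight
Overlap start = max(625, 638) = 638
Overlap end = min(861, 931) = 861
Overlap = 861 - 638 = 223 minutes

223


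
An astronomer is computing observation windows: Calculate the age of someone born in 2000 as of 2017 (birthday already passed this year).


Birth year: 2000
Current year: 2017
Age = current year - birth year
Age = 2017 - 2000 = 17

17
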